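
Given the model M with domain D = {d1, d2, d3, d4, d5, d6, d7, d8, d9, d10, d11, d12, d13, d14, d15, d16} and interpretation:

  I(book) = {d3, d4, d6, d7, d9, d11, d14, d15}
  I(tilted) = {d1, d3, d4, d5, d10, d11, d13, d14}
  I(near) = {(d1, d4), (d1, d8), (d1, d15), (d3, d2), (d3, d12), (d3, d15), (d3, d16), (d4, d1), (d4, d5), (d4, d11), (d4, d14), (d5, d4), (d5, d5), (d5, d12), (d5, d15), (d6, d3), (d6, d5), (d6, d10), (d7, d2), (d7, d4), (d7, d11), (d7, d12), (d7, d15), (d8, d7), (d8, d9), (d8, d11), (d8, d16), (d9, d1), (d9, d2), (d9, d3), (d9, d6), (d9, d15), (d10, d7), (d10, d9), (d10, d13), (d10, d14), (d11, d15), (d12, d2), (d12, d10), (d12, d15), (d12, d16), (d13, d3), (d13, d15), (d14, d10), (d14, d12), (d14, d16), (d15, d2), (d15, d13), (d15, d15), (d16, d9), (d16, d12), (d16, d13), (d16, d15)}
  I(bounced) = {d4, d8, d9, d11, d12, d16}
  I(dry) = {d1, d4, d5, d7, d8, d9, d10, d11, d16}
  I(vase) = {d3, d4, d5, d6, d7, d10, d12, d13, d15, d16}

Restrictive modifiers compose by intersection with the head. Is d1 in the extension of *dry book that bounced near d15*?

no

⟦that bounced⟧ = ⟦bounced⟧ = {d4, d8, d9, d11, d12, d16}
⟦near d15⟧ = {x : ⟨x, d15⟩ ∈ ⟦near⟧} = {d1, d3, d5, d7, d9, d11, d12, d13, d15, d16}
⟦book⟧ = {d3, d4, d6, d7, d9, d11, d14, d15}
… ∩ ⟦that bounced⟧ = {d3, d4, d6, d7, d9, d11, d14, d15} ∩ {d4, d8, d9, d11, d12, d16} = {d4, d9, d11}
… ∩ ⟦near d15⟧ = {d4, d9, d11} ∩ {d1, d3, d5, d7, d9, d11, d12, d13, d15, d16} = {d9, d11}
… ∩ ⟦dry⟧ = {d9, d11} ∩ {d1, d4, d5, d7, d8, d9, d10, d11, d16} = {d9, d11}
⟦dry book that bounced near d15⟧ = {d9, d11}; d1 ∉ this set.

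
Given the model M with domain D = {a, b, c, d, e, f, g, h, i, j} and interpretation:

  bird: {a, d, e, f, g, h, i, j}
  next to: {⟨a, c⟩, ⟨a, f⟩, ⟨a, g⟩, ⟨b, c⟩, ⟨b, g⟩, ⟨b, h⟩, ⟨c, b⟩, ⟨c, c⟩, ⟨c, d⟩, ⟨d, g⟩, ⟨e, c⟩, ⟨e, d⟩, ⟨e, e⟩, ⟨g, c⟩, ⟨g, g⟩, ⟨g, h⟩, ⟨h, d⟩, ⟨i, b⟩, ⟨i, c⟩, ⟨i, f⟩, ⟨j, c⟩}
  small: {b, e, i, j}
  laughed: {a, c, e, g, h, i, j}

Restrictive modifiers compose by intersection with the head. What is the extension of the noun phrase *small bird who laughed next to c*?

⟦who laughed⟧ = ⟦laughed⟧ = {a, c, e, g, h, i, j}
⟦next to c⟧ = {x : ⟨x, c⟩ ∈ ⟦next to⟧} = {a, b, c, e, g, i, j}
⟦bird⟧ = {a, d, e, f, g, h, i, j}
… ∩ ⟦who laughed⟧ = {a, d, e, f, g, h, i, j} ∩ {a, c, e, g, h, i, j} = {a, e, g, h, i, j}
… ∩ ⟦next to c⟧ = {a, e, g, h, i, j} ∩ {a, b, c, e, g, i, j} = {a, e, g, i, j}
… ∩ ⟦small⟧ = {a, e, g, i, j} ∩ {b, e, i, j} = {e, i, j}
So ⟦small bird who laughed next to c⟧ = {e, i, j}.

{e, i, j}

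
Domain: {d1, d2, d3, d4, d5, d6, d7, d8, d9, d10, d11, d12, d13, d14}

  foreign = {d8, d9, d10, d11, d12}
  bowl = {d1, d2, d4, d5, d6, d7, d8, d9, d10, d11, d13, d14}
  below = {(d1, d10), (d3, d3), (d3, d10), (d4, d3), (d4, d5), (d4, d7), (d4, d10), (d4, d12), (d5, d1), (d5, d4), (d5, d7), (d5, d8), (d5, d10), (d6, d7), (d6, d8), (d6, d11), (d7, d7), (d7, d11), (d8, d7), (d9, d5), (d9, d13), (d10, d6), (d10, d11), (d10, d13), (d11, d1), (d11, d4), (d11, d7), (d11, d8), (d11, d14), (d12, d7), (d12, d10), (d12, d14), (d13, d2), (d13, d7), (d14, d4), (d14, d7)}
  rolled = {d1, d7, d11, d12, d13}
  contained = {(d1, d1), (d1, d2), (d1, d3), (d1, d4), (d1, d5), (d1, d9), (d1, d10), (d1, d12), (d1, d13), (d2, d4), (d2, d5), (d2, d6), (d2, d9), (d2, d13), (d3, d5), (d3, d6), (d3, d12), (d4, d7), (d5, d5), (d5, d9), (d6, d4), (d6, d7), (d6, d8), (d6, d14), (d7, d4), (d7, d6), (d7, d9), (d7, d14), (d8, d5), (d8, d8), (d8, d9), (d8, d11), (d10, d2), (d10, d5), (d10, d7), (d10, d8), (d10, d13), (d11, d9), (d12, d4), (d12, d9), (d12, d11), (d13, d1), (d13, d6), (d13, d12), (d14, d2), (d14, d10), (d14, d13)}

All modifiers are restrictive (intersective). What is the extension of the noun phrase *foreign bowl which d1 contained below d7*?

{}

⟦which d1 contained⟧ = {x : ⟨d1, x⟩ ∈ ⟦contained⟧} = {d1, d2, d3, d4, d5, d9, d10, d12, d13}
⟦below d7⟧ = {x : ⟨x, d7⟩ ∈ ⟦below⟧} = {d4, d5, d6, d7, d8, d11, d12, d13, d14}
⟦bowl⟧ = {d1, d2, d4, d5, d6, d7, d8, d9, d10, d11, d13, d14}
… ∩ ⟦which d1 contained⟧ = {d1, d2, d4, d5, d6, d7, d8, d9, d10, d11, d13, d14} ∩ {d1, d2, d3, d4, d5, d9, d10, d12, d13} = {d1, d2, d4, d5, d9, d10, d13}
… ∩ ⟦below d7⟧ = {d1, d2, d4, d5, d9, d10, d13} ∩ {d4, d5, d6, d7, d8, d11, d12, d13, d14} = {d4, d5, d13}
… ∩ ⟦foreign⟧ = {d4, d5, d13} ∩ {d8, d9, d10, d11, d12} = ∅
So ⟦foreign bowl which d1 contained below d7⟧ = {}.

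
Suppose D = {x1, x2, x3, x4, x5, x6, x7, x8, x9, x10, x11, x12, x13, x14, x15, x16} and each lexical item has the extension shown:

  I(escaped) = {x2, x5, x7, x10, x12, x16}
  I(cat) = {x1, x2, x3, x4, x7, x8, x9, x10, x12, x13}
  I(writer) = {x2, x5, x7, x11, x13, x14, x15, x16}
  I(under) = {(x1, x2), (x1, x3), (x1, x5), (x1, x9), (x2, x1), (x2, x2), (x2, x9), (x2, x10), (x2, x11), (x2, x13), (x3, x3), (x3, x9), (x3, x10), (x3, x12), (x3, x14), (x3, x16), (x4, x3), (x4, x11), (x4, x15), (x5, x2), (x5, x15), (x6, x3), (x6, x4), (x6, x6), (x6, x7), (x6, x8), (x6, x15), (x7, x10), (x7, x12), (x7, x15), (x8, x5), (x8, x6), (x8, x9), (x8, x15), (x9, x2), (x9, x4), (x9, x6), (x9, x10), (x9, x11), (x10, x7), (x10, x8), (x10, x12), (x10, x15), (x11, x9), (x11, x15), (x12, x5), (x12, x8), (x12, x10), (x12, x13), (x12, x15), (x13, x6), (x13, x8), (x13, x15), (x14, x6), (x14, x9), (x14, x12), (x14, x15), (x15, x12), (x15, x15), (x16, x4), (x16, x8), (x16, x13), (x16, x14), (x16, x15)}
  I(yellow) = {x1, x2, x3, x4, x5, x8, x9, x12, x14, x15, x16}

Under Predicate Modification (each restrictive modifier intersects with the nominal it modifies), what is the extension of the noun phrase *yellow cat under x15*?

⟦under x15⟧ = {x : ⟨x, x15⟩ ∈ ⟦under⟧} = {x4, x5, x6, x7, x8, x10, x11, x12, x13, x14, x15, x16}
⟦cat⟧ = {x1, x2, x3, x4, x7, x8, x9, x10, x12, x13}
… ∩ ⟦under x15⟧ = {x1, x2, x3, x4, x7, x8, x9, x10, x12, x13} ∩ {x4, x5, x6, x7, x8, x10, x11, x12, x13, x14, x15, x16} = {x4, x7, x8, x10, x12, x13}
… ∩ ⟦yellow⟧ = {x4, x7, x8, x10, x12, x13} ∩ {x1, x2, x3, x4, x5, x8, x9, x12, x14, x15, x16} = {x4, x8, x12}
So ⟦yellow cat under x15⟧ = {x4, x8, x12}.

{x4, x8, x12}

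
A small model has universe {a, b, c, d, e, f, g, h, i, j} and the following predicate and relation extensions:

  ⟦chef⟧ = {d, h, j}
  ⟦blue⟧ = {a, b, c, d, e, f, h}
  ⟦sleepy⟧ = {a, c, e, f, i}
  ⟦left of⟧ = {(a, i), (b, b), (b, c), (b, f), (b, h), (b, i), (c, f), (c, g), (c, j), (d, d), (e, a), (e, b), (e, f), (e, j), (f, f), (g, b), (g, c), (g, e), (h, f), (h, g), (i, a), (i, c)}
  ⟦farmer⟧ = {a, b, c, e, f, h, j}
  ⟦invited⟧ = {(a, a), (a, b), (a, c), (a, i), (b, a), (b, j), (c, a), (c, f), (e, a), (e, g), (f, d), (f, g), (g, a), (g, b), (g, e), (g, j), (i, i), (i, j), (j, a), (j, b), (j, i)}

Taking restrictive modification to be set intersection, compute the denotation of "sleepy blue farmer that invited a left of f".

{c, e}

⟦that invited a⟧ = {x : ⟨x, a⟩ ∈ ⟦invited⟧} = {a, b, c, e, g, j}
⟦left of f⟧ = {x : ⟨x, f⟩ ∈ ⟦left of⟧} = {b, c, e, f, h}
⟦farmer⟧ = {a, b, c, e, f, h, j}
… ∩ ⟦that invited a⟧ = {a, b, c, e, f, h, j} ∩ {a, b, c, e, g, j} = {a, b, c, e, j}
… ∩ ⟦left of f⟧ = {a, b, c, e, j} ∩ {b, c, e, f, h} = {b, c, e}
… ∩ ⟦sleepy⟧ = {b, c, e} ∩ {a, c, e, f, i} = {c, e}
… ∩ ⟦blue⟧ = {c, e} ∩ {a, b, c, d, e, f, h} = {c, e}
So ⟦sleepy blue farmer that invited a left of f⟧ = {c, e}.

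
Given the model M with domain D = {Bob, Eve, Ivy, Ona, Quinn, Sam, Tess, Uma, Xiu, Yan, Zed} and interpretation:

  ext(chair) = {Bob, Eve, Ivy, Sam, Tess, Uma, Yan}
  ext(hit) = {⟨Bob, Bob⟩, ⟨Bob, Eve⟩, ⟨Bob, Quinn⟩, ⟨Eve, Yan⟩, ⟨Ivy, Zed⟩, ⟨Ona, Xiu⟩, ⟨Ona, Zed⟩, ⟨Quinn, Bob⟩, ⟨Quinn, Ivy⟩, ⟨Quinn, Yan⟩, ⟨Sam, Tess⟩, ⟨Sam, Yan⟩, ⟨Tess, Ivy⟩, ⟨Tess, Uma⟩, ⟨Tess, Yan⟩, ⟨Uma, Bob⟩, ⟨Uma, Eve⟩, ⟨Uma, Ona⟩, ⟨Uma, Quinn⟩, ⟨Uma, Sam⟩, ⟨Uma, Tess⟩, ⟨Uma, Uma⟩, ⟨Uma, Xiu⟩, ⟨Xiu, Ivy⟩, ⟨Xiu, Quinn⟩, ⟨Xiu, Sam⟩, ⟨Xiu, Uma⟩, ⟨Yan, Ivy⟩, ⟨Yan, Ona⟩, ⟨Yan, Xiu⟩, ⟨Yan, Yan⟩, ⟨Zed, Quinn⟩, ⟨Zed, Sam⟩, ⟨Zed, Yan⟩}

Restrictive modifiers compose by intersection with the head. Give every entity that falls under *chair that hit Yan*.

{Eve, Sam, Tess, Yan}

⟦that hit Yan⟧ = {x : ⟨x, Yan⟩ ∈ ⟦hit⟧} = {Eve, Quinn, Sam, Tess, Yan, Zed}
⟦chair⟧ = {Bob, Eve, Ivy, Sam, Tess, Uma, Yan}
… ∩ ⟦that hit Yan⟧ = {Bob, Eve, Ivy, Sam, Tess, Uma, Yan} ∩ {Eve, Quinn, Sam, Tess, Yan, Zed} = {Eve, Sam, Tess, Yan}
So ⟦chair that hit Yan⟧ = {Eve, Sam, Tess, Yan}.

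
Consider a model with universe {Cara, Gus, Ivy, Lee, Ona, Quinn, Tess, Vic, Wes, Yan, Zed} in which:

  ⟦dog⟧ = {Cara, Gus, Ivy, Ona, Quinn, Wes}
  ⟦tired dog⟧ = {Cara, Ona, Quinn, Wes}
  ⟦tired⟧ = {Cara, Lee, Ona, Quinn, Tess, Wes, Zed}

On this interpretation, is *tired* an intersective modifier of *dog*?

yes

⟦tired⟧ ∩ ⟦dog⟧ = {Cara, Lee, Ona, Quinn, Tess, Wes, Zed} ∩ {Cara, Gus, Ivy, Ona, Quinn, Wes} = {Cara, Ona, Quinn, Wes}
Observed ⟦tired dog⟧ = {Cara, Ona, Quinn, Wes}.
These coincide, so the modifier is intersective here.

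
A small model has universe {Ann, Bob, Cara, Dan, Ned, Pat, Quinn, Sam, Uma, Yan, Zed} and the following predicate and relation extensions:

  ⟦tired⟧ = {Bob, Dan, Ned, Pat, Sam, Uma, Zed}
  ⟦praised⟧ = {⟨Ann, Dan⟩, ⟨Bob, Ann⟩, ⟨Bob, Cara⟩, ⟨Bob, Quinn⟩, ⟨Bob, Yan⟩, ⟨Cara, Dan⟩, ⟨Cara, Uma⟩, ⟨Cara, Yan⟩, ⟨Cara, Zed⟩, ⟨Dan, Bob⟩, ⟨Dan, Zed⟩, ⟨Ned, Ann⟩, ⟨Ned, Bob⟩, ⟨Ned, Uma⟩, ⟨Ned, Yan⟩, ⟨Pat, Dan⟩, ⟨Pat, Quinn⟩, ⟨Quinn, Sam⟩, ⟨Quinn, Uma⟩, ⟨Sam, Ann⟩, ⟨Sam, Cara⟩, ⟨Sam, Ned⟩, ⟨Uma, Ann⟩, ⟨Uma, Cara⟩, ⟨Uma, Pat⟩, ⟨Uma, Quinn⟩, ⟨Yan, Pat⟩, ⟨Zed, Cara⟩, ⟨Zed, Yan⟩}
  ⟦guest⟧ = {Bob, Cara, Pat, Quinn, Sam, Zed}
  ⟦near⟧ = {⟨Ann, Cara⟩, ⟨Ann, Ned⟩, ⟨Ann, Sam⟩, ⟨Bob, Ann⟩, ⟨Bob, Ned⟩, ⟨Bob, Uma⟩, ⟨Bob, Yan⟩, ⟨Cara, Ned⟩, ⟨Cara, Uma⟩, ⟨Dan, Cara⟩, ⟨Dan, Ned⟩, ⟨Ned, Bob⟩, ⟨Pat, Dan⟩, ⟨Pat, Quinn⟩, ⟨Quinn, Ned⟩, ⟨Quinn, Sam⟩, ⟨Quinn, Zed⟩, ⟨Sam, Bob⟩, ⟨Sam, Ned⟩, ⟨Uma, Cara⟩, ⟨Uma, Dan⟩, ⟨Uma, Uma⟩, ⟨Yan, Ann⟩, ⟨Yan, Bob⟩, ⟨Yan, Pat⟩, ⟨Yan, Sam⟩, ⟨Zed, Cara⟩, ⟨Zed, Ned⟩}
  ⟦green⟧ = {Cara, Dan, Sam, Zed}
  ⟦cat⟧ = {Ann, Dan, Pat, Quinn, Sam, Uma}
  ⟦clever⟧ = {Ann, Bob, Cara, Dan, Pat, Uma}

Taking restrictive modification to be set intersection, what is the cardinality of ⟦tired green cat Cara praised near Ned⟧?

1

⟦Cara praised⟧ = {x : ⟨Cara, x⟩ ∈ ⟦praised⟧} = {Dan, Uma, Yan, Zed}
⟦near Ned⟧ = {x : ⟨x, Ned⟩ ∈ ⟦near⟧} = {Ann, Bob, Cara, Dan, Quinn, Sam, Zed}
⟦cat⟧ = {Ann, Dan, Pat, Quinn, Sam, Uma}
… ∩ ⟦Cara praised⟧ = {Ann, Dan, Pat, Quinn, Sam, Uma} ∩ {Dan, Uma, Yan, Zed} = {Dan, Uma}
… ∩ ⟦near Ned⟧ = {Dan, Uma} ∩ {Ann, Bob, Cara, Dan, Quinn, Sam, Zed} = {Dan}
… ∩ ⟦tired⟧ = {Dan} ∩ {Bob, Dan, Ned, Pat, Sam, Uma, Zed} = {Dan}
… ∩ ⟦green⟧ = {Dan} ∩ {Cara, Dan, Sam, Zed} = {Dan}
⟦tired green cat Cara praised near Ned⟧ = {Dan}, so the cardinality is 1.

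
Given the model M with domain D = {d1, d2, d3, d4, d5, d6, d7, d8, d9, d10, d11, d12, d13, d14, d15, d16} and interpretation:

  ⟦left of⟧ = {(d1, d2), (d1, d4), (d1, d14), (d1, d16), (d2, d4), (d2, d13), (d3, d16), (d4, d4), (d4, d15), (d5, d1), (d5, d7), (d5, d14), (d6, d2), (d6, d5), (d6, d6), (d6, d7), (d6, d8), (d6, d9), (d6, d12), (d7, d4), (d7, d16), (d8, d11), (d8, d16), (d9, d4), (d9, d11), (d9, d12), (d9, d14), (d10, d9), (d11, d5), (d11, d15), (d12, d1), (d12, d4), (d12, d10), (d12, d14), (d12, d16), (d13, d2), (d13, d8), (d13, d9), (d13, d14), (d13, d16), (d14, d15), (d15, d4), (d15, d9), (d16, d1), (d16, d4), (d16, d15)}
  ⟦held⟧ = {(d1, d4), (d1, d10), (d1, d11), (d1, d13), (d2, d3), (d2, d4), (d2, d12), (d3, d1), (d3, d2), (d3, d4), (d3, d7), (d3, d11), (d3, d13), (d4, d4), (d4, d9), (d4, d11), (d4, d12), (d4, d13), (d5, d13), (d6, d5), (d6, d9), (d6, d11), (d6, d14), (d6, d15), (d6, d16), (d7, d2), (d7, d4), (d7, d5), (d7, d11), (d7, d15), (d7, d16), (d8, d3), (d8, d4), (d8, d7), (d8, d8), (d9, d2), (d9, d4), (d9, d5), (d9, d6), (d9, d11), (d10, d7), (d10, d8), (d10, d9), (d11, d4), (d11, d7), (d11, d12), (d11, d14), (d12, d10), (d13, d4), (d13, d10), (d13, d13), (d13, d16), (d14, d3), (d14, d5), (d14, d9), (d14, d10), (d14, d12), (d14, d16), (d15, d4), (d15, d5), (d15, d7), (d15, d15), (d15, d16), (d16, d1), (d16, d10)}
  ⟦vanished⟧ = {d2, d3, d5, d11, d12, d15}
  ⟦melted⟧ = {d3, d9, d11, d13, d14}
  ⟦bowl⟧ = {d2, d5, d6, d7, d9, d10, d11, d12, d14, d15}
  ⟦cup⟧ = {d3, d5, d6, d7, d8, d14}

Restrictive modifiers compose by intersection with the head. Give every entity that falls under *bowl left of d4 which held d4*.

⟦left of d4⟧ = {x : ⟨x, d4⟩ ∈ ⟦left of⟧} = {d1, d2, d4, d7, d9, d12, d15, d16}
⟦which held d4⟧ = {x : ⟨x, d4⟩ ∈ ⟦held⟧} = {d1, d2, d3, d4, d7, d8, d9, d11, d13, d15}
⟦bowl⟧ = {d2, d5, d6, d7, d9, d10, d11, d12, d14, d15}
… ∩ ⟦left of d4⟧ = {d2, d5, d6, d7, d9, d10, d11, d12, d14, d15} ∩ {d1, d2, d4, d7, d9, d12, d15, d16} = {d2, d7, d9, d12, d15}
… ∩ ⟦which held d4⟧ = {d2, d7, d9, d12, d15} ∩ {d1, d2, d3, d4, d7, d8, d9, d11, d13, d15} = {d2, d7, d9, d15}
So ⟦bowl left of d4 which held d4⟧ = {d2, d7, d9, d15}.

{d2, d7, d9, d15}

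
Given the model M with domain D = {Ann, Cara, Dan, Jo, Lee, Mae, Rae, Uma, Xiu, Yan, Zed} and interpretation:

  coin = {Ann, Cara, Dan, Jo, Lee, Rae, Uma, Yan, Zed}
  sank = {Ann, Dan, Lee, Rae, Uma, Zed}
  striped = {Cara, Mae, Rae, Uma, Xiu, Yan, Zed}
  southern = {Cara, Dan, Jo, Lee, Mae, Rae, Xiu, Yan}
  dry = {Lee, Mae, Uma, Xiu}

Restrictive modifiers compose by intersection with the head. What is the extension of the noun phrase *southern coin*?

{Cara, Dan, Jo, Lee, Rae, Yan}

⟦coin⟧ = {Ann, Cara, Dan, Jo, Lee, Rae, Uma, Yan, Zed}
… ∩ ⟦southern⟧ = {Ann, Cara, Dan, Jo, Lee, Rae, Uma, Yan, Zed} ∩ {Cara, Dan, Jo, Lee, Mae, Rae, Xiu, Yan} = {Cara, Dan, Jo, Lee, Rae, Yan}
So ⟦southern coin⟧ = {Cara, Dan, Jo, Lee, Rae, Yan}.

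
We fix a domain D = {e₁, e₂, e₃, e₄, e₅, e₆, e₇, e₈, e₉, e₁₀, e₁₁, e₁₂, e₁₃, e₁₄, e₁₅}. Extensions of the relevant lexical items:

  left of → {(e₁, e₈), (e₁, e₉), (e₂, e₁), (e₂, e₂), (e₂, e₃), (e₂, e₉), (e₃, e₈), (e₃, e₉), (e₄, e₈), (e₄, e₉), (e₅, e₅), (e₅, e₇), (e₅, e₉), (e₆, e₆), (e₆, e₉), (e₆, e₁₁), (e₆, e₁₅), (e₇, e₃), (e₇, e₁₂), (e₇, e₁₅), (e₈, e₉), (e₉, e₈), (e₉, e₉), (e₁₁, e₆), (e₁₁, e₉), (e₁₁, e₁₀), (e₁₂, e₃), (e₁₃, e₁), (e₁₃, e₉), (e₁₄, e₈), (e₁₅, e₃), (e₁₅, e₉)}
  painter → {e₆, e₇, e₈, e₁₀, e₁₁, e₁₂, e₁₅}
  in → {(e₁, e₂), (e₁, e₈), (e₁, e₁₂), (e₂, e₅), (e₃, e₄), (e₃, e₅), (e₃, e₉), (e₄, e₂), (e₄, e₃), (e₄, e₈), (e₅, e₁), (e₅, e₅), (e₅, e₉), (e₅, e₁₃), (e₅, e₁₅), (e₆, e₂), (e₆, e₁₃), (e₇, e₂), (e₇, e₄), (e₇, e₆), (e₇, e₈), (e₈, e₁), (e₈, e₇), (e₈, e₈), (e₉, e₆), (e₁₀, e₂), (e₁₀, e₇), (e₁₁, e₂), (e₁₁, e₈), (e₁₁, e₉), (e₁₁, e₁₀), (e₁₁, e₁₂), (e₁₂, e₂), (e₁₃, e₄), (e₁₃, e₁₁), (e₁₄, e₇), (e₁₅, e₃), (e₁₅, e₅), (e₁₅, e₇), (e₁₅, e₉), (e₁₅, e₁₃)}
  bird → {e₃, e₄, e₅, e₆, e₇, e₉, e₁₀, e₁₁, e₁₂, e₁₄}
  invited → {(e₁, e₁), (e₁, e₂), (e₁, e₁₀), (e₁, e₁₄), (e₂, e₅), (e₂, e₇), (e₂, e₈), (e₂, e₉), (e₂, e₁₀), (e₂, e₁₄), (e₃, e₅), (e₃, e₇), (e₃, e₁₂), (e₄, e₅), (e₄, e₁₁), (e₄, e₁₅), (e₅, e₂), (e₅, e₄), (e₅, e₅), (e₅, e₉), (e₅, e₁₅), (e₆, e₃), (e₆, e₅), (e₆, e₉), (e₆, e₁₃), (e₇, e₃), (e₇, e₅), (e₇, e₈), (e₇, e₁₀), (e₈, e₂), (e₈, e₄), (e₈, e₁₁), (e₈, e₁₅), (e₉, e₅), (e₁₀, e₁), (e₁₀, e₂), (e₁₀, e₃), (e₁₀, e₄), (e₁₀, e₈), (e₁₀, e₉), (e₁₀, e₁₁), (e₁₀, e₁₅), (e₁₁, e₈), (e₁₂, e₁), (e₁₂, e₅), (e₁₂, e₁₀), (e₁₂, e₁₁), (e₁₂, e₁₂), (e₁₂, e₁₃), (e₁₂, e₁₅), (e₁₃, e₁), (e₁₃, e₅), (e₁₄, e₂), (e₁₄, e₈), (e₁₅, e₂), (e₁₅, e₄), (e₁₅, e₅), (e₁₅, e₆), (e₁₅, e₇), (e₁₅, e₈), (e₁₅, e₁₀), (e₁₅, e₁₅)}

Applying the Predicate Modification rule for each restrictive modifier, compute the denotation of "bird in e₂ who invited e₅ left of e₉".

⟦in e₂⟧ = {x : ⟨x, e₂⟩ ∈ ⟦in⟧} = {e₁, e₄, e₆, e₇, e₁₀, e₁₁, e₁₂}
⟦who invited e₅⟧ = {x : ⟨x, e₅⟩ ∈ ⟦invited⟧} = {e₂, e₃, e₄, e₅, e₆, e₇, e₉, e₁₂, e₁₃, e₁₅}
⟦left of e₉⟧ = {x : ⟨x, e₉⟩ ∈ ⟦left of⟧} = {e₁, e₂, e₃, e₄, e₅, e₆, e₈, e₉, e₁₁, e₁₃, e₁₅}
⟦bird⟧ = {e₃, e₄, e₅, e₆, e₇, e₉, e₁₀, e₁₁, e₁₂, e₁₄}
… ∩ ⟦in e₂⟧ = {e₃, e₄, e₅, e₆, e₇, e₉, e₁₀, e₁₁, e₁₂, e₁₄} ∩ {e₁, e₄, e₆, e₇, e₁₀, e₁₁, e₁₂} = {e₄, e₆, e₇, e₁₀, e₁₁, e₁₂}
… ∩ ⟦who invited e₅⟧ = {e₄, e₆, e₇, e₁₀, e₁₁, e₁₂} ∩ {e₂, e₃, e₄, e₅, e₆, e₇, e₉, e₁₂, e₁₃, e₁₅} = {e₄, e₆, e₇, e₁₂}
… ∩ ⟦left of e₉⟧ = {e₄, e₆, e₇, e₁₂} ∩ {e₁, e₂, e₃, e₄, e₅, e₆, e₈, e₉, e₁₁, e₁₃, e₁₅} = {e₄, e₆}
So ⟦bird in e₂ who invited e₅ left of e₉⟧ = {e₄, e₆}.

{e₄, e₆}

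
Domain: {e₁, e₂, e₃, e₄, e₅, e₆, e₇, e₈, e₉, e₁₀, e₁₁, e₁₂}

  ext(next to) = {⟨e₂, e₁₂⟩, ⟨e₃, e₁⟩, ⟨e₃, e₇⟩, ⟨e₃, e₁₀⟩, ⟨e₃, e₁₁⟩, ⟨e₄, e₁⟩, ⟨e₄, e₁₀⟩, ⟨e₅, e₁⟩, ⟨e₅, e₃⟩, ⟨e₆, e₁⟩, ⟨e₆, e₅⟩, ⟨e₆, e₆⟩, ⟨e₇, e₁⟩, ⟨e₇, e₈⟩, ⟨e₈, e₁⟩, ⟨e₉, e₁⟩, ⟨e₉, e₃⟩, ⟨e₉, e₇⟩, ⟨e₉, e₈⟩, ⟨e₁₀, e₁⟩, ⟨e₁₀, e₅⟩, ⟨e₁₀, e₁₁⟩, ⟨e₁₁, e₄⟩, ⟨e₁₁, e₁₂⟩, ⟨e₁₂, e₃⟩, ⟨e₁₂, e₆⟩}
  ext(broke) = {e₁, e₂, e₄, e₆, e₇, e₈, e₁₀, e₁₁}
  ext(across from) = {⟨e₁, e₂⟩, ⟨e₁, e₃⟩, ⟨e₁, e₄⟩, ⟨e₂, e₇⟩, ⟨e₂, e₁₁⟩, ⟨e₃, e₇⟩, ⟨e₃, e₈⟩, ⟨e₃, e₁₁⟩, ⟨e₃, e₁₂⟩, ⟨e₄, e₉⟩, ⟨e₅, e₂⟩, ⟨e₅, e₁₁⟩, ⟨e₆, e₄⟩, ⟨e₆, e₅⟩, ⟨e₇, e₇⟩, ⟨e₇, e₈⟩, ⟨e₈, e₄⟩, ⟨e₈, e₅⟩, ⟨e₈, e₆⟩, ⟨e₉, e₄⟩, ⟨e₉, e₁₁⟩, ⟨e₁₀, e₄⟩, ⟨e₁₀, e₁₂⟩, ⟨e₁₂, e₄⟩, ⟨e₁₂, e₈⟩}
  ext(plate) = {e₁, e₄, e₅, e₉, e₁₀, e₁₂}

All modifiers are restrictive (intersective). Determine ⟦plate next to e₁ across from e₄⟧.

⟦next to e₁⟧ = {x : ⟨x, e₁⟩ ∈ ⟦next to⟧} = {e₃, e₄, e₅, e₆, e₇, e₈, e₉, e₁₀}
⟦across from e₄⟧ = {x : ⟨x, e₄⟩ ∈ ⟦across from⟧} = {e₁, e₆, e₈, e₉, e₁₀, e₁₂}
⟦plate⟧ = {e₁, e₄, e₅, e₉, e₁₀, e₁₂}
… ∩ ⟦next to e₁⟧ = {e₁, e₄, e₅, e₉, e₁₀, e₁₂} ∩ {e₃, e₄, e₅, e₆, e₇, e₈, e₉, e₁₀} = {e₄, e₅, e₉, e₁₀}
… ∩ ⟦across from e₄⟧ = {e₄, e₅, e₉, e₁₀} ∩ {e₁, e₆, e₈, e₉, e₁₀, e₁₂} = {e₉, e₁₀}
So ⟦plate next to e₁ across from e₄⟧ = {e₉, e₁₀}.

{e₉, e₁₀}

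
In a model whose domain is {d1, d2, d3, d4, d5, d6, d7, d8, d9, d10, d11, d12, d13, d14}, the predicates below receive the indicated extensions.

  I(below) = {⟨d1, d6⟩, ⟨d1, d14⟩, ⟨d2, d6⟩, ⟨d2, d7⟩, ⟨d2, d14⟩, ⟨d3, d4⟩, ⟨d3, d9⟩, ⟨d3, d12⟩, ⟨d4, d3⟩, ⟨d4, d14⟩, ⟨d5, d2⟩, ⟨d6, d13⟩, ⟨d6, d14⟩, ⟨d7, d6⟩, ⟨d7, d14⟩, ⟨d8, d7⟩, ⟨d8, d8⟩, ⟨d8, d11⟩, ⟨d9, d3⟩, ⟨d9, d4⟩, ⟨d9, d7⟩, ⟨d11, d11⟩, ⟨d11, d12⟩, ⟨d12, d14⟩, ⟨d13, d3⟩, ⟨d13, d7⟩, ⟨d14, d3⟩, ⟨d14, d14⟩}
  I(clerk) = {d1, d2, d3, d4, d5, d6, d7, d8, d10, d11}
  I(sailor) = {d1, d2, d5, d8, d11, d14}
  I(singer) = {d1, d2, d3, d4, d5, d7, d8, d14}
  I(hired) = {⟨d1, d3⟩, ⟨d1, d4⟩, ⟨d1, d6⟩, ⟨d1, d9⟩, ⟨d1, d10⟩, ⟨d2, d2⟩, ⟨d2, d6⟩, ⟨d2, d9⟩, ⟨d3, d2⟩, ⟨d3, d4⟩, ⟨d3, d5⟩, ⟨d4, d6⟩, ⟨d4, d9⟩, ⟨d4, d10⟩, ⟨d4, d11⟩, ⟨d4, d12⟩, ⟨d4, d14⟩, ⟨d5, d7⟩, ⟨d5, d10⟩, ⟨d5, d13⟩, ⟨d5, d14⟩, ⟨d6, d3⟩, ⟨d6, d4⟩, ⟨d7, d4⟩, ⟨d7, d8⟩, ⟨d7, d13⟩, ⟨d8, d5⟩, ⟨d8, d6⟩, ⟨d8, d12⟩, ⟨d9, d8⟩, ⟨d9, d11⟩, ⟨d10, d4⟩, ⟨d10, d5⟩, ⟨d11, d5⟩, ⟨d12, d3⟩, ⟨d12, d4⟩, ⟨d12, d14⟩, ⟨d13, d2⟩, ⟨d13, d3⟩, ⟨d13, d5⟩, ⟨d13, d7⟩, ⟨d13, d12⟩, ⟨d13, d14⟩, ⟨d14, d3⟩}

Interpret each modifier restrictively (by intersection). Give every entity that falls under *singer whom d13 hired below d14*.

{d2, d7, d14}

⟦whom d13 hired⟧ = {x : ⟨d13, x⟩ ∈ ⟦hired⟧} = {d2, d3, d5, d7, d12, d14}
⟦below d14⟧ = {x : ⟨x, d14⟩ ∈ ⟦below⟧} = {d1, d2, d4, d6, d7, d12, d14}
⟦singer⟧ = {d1, d2, d3, d4, d5, d7, d8, d14}
… ∩ ⟦whom d13 hired⟧ = {d1, d2, d3, d4, d5, d7, d8, d14} ∩ {d2, d3, d5, d7, d12, d14} = {d2, d3, d5, d7, d14}
… ∩ ⟦below d14⟧ = {d2, d3, d5, d7, d14} ∩ {d1, d2, d4, d6, d7, d12, d14} = {d2, d7, d14}
So ⟦singer whom d13 hired below d14⟧ = {d2, d7, d14}.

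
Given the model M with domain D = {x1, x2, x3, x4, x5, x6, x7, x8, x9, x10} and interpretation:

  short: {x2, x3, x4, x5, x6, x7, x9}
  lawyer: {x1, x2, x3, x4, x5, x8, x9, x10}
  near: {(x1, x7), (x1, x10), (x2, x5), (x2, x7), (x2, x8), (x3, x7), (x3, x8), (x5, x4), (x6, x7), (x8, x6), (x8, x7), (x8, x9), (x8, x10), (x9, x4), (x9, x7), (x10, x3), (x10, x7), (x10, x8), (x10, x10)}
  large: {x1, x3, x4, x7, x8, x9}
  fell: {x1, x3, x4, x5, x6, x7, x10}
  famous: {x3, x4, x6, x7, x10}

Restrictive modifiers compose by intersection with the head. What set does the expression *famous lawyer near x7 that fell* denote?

⟦near x7⟧ = {x : ⟨x, x7⟩ ∈ ⟦near⟧} = {x1, x2, x3, x6, x8, x9, x10}
⟦that fell⟧ = ⟦fell⟧ = {x1, x3, x4, x5, x6, x7, x10}
⟦lawyer⟧ = {x1, x2, x3, x4, x5, x8, x9, x10}
… ∩ ⟦near x7⟧ = {x1, x2, x3, x4, x5, x8, x9, x10} ∩ {x1, x2, x3, x6, x8, x9, x10} = {x1, x2, x3, x8, x9, x10}
… ∩ ⟦that fell⟧ = {x1, x2, x3, x8, x9, x10} ∩ {x1, x3, x4, x5, x6, x7, x10} = {x1, x3, x10}
… ∩ ⟦famous⟧ = {x1, x3, x10} ∩ {x3, x4, x6, x7, x10} = {x3, x10}
So ⟦famous lawyer near x7 that fell⟧ = {x3, x10}.

{x3, x10}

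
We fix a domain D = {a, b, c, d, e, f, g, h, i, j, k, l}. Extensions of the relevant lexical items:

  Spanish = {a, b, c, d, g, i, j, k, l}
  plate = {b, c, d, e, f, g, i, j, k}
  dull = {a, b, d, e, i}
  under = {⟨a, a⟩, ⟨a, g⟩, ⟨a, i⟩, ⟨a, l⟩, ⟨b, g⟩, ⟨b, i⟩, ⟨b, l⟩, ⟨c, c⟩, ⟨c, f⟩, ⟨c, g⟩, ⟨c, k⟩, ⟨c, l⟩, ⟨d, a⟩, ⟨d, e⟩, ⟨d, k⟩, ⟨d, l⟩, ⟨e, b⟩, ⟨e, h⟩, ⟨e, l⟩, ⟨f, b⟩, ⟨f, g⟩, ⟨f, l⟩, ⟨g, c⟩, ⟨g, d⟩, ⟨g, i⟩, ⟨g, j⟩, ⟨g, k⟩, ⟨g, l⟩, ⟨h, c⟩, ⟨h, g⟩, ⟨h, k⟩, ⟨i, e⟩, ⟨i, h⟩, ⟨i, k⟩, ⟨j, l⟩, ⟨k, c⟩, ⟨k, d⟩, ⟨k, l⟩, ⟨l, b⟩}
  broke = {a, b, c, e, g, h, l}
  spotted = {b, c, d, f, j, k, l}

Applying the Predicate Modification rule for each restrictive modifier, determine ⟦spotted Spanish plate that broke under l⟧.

{b, c}

⟦that broke⟧ = ⟦broke⟧ = {a, b, c, e, g, h, l}
⟦under l⟧ = {x : ⟨x, l⟩ ∈ ⟦under⟧} = {a, b, c, d, e, f, g, j, k}
⟦plate⟧ = {b, c, d, e, f, g, i, j, k}
… ∩ ⟦that broke⟧ = {b, c, d, e, f, g, i, j, k} ∩ {a, b, c, e, g, h, l} = {b, c, e, g}
… ∩ ⟦under l⟧ = {b, c, e, g} ∩ {a, b, c, d, e, f, g, j, k} = {b, c, e, g}
… ∩ ⟦spotted⟧ = {b, c, e, g} ∩ {b, c, d, f, j, k, l} = {b, c}
… ∩ ⟦Spanish⟧ = {b, c} ∩ {a, b, c, d, g, i, j, k, l} = {b, c}
So ⟦spotted Spanish plate that broke under l⟧ = {b, c}.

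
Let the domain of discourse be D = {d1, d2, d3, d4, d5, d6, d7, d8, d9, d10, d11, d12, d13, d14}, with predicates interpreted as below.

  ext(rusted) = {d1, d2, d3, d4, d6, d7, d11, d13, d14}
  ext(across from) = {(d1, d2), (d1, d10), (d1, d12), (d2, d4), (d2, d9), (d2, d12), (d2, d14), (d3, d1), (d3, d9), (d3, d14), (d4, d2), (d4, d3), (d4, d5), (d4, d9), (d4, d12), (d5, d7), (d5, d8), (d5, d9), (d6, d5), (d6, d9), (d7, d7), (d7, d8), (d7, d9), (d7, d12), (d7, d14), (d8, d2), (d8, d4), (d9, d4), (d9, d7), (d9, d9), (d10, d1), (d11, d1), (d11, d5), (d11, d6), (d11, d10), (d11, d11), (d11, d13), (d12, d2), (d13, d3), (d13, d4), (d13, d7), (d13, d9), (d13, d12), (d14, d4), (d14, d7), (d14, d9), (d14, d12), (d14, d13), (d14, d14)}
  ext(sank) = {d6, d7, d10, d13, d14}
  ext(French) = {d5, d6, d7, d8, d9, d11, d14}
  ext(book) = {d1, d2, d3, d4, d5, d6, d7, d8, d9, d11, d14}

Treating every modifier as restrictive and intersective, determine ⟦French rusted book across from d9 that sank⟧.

{d6, d7, d14}

⟦across from d9⟧ = {x : ⟨x, d9⟩ ∈ ⟦across from⟧} = {d2, d3, d4, d5, d6, d7, d9, d13, d14}
⟦that sank⟧ = ⟦sank⟧ = {d6, d7, d10, d13, d14}
⟦book⟧ = {d1, d2, d3, d4, d5, d6, d7, d8, d9, d11, d14}
… ∩ ⟦across from d9⟧ = {d1, d2, d3, d4, d5, d6, d7, d8, d9, d11, d14} ∩ {d2, d3, d4, d5, d6, d7, d9, d13, d14} = {d2, d3, d4, d5, d6, d7, d9, d14}
… ∩ ⟦that sank⟧ = {d2, d3, d4, d5, d6, d7, d9, d14} ∩ {d6, d7, d10, d13, d14} = {d6, d7, d14}
… ∩ ⟦French⟧ = {d6, d7, d14} ∩ {d5, d6, d7, d8, d9, d11, d14} = {d6, d7, d14}
… ∩ ⟦rusted⟧ = {d6, d7, d14} ∩ {d1, d2, d3, d4, d6, d7, d11, d13, d14} = {d6, d7, d14}
So ⟦French rusted book across from d9 that sank⟧ = {d6, d7, d14}.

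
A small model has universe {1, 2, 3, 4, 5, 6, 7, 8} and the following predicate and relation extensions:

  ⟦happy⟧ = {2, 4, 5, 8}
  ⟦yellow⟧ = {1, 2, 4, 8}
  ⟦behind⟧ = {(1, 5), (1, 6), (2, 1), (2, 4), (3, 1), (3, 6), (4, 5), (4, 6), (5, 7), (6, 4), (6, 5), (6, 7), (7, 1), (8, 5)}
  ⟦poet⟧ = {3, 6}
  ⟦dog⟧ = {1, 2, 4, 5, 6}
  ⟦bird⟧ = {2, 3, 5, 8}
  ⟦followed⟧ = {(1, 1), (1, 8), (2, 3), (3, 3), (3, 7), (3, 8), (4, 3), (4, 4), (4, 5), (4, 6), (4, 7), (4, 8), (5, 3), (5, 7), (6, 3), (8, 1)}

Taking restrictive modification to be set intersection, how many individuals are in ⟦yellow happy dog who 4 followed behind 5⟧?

⟦who 4 followed⟧ = {x : ⟨4, x⟩ ∈ ⟦followed⟧} = {3, 4, 5, 6, 7, 8}
⟦behind 5⟧ = {x : ⟨x, 5⟩ ∈ ⟦behind⟧} = {1, 4, 6, 8}
⟦dog⟧ = {1, 2, 4, 5, 6}
… ∩ ⟦who 4 followed⟧ = {1, 2, 4, 5, 6} ∩ {3, 4, 5, 6, 7, 8} = {4, 5, 6}
… ∩ ⟦behind 5⟧ = {4, 5, 6} ∩ {1, 4, 6, 8} = {4, 6}
… ∩ ⟦yellow⟧ = {4, 6} ∩ {1, 2, 4, 8} = {4}
… ∩ ⟦happy⟧ = {4} ∩ {2, 4, 5, 8} = {4}
⟦yellow happy dog who 4 followed behind 5⟧ = {4}, so the cardinality is 1.

1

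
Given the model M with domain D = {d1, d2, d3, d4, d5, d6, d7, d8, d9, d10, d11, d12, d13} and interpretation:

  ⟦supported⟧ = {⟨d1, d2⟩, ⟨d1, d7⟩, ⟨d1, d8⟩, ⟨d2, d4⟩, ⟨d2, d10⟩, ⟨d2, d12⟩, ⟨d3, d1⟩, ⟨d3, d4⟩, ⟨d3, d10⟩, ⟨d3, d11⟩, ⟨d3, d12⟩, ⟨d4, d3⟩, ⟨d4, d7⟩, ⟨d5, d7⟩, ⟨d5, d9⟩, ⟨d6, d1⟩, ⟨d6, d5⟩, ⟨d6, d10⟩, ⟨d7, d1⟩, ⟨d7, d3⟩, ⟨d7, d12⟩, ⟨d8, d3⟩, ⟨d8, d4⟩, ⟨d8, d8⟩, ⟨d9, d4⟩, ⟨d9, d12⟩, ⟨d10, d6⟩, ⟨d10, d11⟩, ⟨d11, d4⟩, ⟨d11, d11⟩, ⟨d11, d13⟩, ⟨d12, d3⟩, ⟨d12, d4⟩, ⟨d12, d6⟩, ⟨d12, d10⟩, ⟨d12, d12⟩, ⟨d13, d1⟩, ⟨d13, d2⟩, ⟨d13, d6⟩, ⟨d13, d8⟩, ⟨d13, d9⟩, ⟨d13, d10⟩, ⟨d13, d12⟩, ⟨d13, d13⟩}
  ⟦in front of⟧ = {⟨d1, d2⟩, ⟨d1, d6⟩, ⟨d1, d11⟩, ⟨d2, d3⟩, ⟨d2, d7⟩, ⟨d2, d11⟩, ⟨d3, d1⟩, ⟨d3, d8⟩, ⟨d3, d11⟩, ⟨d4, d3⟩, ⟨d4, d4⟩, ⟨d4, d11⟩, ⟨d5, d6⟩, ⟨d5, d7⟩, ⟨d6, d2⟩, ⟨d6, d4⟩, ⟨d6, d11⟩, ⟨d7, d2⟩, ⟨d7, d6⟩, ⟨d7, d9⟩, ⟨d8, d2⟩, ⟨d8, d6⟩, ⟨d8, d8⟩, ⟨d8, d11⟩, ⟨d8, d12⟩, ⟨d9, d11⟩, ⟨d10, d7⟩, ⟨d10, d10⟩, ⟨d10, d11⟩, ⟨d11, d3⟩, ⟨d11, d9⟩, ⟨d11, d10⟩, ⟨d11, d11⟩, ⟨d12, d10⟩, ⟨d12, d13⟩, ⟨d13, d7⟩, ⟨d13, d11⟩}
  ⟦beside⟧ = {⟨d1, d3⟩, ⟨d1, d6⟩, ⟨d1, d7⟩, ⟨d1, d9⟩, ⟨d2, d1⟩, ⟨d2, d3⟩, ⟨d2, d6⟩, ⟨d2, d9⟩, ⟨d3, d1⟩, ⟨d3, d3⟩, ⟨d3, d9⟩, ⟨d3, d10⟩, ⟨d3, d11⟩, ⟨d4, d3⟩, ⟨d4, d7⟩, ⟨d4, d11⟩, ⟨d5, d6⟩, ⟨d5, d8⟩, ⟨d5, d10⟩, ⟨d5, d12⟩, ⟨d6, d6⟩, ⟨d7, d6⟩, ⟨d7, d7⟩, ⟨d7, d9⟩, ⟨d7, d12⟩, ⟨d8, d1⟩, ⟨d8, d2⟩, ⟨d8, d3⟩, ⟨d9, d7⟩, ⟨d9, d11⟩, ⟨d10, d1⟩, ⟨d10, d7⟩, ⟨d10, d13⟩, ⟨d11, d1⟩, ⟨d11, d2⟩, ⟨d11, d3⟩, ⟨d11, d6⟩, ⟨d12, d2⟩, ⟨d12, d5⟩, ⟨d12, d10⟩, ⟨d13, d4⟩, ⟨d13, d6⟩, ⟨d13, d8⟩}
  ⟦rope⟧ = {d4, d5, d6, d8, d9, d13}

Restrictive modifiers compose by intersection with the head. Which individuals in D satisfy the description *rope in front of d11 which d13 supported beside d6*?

{d6, d13}

⟦in front of d11⟧ = {x : ⟨x, d11⟩ ∈ ⟦in front of⟧} = {d1, d2, d3, d4, d6, d8, d9, d10, d11, d13}
⟦which d13 supported⟧ = {x : ⟨d13, x⟩ ∈ ⟦supported⟧} = {d1, d2, d6, d8, d9, d10, d12, d13}
⟦beside d6⟧ = {x : ⟨x, d6⟩ ∈ ⟦beside⟧} = {d1, d2, d5, d6, d7, d11, d13}
⟦rope⟧ = {d4, d5, d6, d8, d9, d13}
… ∩ ⟦in front of d11⟧ = {d4, d5, d6, d8, d9, d13} ∩ {d1, d2, d3, d4, d6, d8, d9, d10, d11, d13} = {d4, d6, d8, d9, d13}
… ∩ ⟦which d13 supported⟧ = {d4, d6, d8, d9, d13} ∩ {d1, d2, d6, d8, d9, d10, d12, d13} = {d6, d8, d9, d13}
… ∩ ⟦beside d6⟧ = {d6, d8, d9, d13} ∩ {d1, d2, d5, d6, d7, d11, d13} = {d6, d13}
So ⟦rope in front of d11 which d13 supported beside d6⟧ = {d6, d13}.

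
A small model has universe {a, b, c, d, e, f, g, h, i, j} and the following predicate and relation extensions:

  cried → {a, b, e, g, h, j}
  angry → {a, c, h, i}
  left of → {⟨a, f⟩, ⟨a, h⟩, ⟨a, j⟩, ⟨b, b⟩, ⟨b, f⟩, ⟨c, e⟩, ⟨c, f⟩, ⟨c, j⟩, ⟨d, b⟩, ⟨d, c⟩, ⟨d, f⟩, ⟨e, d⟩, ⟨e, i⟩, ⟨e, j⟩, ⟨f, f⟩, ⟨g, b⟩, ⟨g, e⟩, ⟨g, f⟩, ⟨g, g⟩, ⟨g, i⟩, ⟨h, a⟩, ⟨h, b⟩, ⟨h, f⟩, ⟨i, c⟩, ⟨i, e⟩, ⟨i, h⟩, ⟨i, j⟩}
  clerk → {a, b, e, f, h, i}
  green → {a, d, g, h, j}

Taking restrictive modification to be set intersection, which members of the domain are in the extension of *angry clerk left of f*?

⟦left of f⟧ = {x : ⟨x, f⟩ ∈ ⟦left of⟧} = {a, b, c, d, f, g, h}
⟦clerk⟧ = {a, b, e, f, h, i}
… ∩ ⟦left of f⟧ = {a, b, e, f, h, i} ∩ {a, b, c, d, f, g, h} = {a, b, f, h}
… ∩ ⟦angry⟧ = {a, b, f, h} ∩ {a, c, h, i} = {a, h}
So ⟦angry clerk left of f⟧ = {a, h}.

{a, h}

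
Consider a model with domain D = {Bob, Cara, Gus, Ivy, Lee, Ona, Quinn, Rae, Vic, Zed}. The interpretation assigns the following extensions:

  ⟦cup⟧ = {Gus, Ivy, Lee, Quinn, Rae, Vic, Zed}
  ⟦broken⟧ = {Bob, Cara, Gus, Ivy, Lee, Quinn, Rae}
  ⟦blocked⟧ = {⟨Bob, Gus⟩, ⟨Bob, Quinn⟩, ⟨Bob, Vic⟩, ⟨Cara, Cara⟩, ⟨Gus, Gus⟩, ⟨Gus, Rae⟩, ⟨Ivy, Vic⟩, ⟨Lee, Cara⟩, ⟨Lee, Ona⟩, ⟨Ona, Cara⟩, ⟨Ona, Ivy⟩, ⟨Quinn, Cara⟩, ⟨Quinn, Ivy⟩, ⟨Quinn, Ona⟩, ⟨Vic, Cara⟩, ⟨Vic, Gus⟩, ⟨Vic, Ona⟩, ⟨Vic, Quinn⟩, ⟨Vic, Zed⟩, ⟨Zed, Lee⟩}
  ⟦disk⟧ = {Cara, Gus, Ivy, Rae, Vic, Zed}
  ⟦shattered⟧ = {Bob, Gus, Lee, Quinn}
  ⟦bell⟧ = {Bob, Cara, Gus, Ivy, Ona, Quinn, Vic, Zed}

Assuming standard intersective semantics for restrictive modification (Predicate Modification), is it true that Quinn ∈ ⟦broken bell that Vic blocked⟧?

yes

⟦that Vic blocked⟧ = {x : ⟨Vic, x⟩ ∈ ⟦blocked⟧} = {Cara, Gus, Ona, Quinn, Zed}
⟦bell⟧ = {Bob, Cara, Gus, Ivy, Ona, Quinn, Vic, Zed}
… ∩ ⟦that Vic blocked⟧ = {Bob, Cara, Gus, Ivy, Ona, Quinn, Vic, Zed} ∩ {Cara, Gus, Ona, Quinn, Zed} = {Cara, Gus, Ona, Quinn, Zed}
… ∩ ⟦broken⟧ = {Cara, Gus, Ona, Quinn, Zed} ∩ {Bob, Cara, Gus, Ivy, Lee, Quinn, Rae} = {Cara, Gus, Quinn}
⟦broken bell that Vic blocked⟧ = {Cara, Gus, Quinn}; Quinn ∈ this set.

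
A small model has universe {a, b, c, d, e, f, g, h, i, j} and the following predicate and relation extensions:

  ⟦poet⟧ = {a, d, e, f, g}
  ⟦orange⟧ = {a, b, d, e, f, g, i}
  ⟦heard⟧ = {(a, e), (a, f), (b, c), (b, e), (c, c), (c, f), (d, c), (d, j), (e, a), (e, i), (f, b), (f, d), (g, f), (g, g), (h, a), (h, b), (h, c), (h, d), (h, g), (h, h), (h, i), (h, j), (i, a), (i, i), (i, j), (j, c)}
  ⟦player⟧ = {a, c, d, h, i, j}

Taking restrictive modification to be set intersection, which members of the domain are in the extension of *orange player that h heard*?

⟦that h heard⟧ = {x : ⟨h, x⟩ ∈ ⟦heard⟧} = {a, b, c, d, g, h, i, j}
⟦player⟧ = {a, c, d, h, i, j}
… ∩ ⟦that h heard⟧ = {a, c, d, h, i, j} ∩ {a, b, c, d, g, h, i, j} = {a, c, d, h, i, j}
… ∩ ⟦orange⟧ = {a, c, d, h, i, j} ∩ {a, b, d, e, f, g, i} = {a, d, i}
So ⟦orange player that h heard⟧ = {a, d, i}.

{a, d, i}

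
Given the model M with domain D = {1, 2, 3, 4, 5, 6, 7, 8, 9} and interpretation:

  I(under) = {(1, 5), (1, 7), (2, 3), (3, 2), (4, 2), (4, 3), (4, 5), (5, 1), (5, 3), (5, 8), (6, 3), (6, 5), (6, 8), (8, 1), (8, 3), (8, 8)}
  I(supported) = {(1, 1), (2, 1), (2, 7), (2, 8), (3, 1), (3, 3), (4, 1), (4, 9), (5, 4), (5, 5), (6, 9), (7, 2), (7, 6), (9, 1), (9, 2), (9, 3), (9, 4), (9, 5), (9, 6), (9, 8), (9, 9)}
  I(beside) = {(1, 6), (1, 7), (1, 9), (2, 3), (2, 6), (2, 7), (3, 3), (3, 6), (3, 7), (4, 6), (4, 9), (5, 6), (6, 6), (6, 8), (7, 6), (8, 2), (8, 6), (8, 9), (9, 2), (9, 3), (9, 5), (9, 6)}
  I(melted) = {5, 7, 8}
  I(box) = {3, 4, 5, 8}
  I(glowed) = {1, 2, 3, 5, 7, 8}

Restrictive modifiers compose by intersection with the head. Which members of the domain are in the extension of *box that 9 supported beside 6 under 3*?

{4, 5, 8}

⟦that 9 supported⟧ = {x : ⟨9, x⟩ ∈ ⟦supported⟧} = {1, 2, 3, 4, 5, 6, 8, 9}
⟦beside 6⟧ = {x : ⟨x, 6⟩ ∈ ⟦beside⟧} = {1, 2, 3, 4, 5, 6, 7, 8, 9}
⟦under 3⟧ = {x : ⟨x, 3⟩ ∈ ⟦under⟧} = {2, 4, 5, 6, 8}
⟦box⟧ = {3, 4, 5, 8}
… ∩ ⟦that 9 supported⟧ = {3, 4, 5, 8} ∩ {1, 2, 3, 4, 5, 6, 8, 9} = {3, 4, 5, 8}
… ∩ ⟦beside 6⟧ = {3, 4, 5, 8} ∩ {1, 2, 3, 4, 5, 6, 7, 8, 9} = {3, 4, 5, 8}
… ∩ ⟦under 3⟧ = {3, 4, 5, 8} ∩ {2, 4, 5, 6, 8} = {4, 5, 8}
So ⟦box that 9 supported beside 6 under 3⟧ = {4, 5, 8}.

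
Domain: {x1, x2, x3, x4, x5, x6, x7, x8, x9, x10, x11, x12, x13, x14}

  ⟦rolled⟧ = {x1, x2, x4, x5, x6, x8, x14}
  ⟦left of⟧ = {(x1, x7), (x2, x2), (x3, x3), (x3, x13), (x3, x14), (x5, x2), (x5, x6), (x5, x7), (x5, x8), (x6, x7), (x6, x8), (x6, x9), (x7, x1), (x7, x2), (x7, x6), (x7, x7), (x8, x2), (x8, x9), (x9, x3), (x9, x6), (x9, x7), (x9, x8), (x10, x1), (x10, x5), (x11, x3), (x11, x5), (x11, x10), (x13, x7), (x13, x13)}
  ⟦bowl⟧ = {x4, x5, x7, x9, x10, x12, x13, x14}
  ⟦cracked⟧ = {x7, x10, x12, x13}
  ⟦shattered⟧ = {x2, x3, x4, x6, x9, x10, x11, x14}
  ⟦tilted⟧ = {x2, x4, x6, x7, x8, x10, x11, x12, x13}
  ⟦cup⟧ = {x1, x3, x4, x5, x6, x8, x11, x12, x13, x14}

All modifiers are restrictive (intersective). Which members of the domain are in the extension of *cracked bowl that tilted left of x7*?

{x7, x13}

⟦that tilted⟧ = ⟦tilted⟧ = {x2, x4, x6, x7, x8, x10, x11, x12, x13}
⟦left of x7⟧ = {x : ⟨x, x7⟩ ∈ ⟦left of⟧} = {x1, x5, x6, x7, x9, x13}
⟦bowl⟧ = {x4, x5, x7, x9, x10, x12, x13, x14}
… ∩ ⟦that tilted⟧ = {x4, x5, x7, x9, x10, x12, x13, x14} ∩ {x2, x4, x6, x7, x8, x10, x11, x12, x13} = {x4, x7, x10, x12, x13}
… ∩ ⟦left of x7⟧ = {x4, x7, x10, x12, x13} ∩ {x1, x5, x6, x7, x9, x13} = {x7, x13}
… ∩ ⟦cracked⟧ = {x7, x13} ∩ {x7, x10, x12, x13} = {x7, x13}
So ⟦cracked bowl that tilted left of x7⟧ = {x7, x13}.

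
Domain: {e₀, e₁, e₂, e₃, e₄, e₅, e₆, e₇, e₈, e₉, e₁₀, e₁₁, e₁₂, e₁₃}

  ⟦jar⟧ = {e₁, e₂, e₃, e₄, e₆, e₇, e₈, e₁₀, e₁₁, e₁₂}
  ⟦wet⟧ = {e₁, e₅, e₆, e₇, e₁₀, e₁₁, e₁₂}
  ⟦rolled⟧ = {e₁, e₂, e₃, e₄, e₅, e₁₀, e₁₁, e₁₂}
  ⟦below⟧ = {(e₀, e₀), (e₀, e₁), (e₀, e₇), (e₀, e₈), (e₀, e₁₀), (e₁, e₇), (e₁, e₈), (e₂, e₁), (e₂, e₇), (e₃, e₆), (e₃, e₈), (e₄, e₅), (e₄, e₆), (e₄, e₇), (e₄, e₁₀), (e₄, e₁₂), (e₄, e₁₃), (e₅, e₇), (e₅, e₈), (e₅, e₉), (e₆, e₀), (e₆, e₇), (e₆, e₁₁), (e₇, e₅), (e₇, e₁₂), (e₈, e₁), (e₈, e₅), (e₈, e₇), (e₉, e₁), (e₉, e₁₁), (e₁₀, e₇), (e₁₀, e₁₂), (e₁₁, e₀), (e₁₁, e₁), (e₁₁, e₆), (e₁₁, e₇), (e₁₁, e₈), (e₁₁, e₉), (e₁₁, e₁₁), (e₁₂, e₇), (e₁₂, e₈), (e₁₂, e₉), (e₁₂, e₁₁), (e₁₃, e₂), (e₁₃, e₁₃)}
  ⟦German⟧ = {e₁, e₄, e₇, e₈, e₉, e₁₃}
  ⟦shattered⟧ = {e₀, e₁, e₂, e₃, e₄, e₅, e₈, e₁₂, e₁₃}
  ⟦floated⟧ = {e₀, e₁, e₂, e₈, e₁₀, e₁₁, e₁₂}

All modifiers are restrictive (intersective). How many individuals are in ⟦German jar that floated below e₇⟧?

⟦that floated⟧ = ⟦floated⟧ = {e₀, e₁, e₂, e₈, e₁₀, e₁₁, e₁₂}
⟦below e₇⟧ = {x : ⟨x, e₇⟩ ∈ ⟦below⟧} = {e₀, e₁, e₂, e₄, e₅, e₆, e₈, e₁₀, e₁₁, e₁₂}
⟦jar⟧ = {e₁, e₂, e₃, e₄, e₆, e₇, e₈, e₁₀, e₁₁, e₁₂}
… ∩ ⟦that floated⟧ = {e₁, e₂, e₃, e₄, e₆, e₇, e₈, e₁₀, e₁₁, e₁₂} ∩ {e₀, e₁, e₂, e₈, e₁₀, e₁₁, e₁₂} = {e₁, e₂, e₈, e₁₀, e₁₁, e₁₂}
… ∩ ⟦below e₇⟧ = {e₁, e₂, e₈, e₁₀, e₁₁, e₁₂} ∩ {e₀, e₁, e₂, e₄, e₅, e₆, e₈, e₁₀, e₁₁, e₁₂} = {e₁, e₂, e₈, e₁₀, e₁₁, e₁₂}
… ∩ ⟦German⟧ = {e₁, e₂, e₈, e₁₀, e₁₁, e₁₂} ∩ {e₁, e₄, e₇, e₈, e₉, e₁₃} = {e₁, e₈}
⟦German jar that floated below e₇⟧ = {e₁, e₈}, so the cardinality is 2.

2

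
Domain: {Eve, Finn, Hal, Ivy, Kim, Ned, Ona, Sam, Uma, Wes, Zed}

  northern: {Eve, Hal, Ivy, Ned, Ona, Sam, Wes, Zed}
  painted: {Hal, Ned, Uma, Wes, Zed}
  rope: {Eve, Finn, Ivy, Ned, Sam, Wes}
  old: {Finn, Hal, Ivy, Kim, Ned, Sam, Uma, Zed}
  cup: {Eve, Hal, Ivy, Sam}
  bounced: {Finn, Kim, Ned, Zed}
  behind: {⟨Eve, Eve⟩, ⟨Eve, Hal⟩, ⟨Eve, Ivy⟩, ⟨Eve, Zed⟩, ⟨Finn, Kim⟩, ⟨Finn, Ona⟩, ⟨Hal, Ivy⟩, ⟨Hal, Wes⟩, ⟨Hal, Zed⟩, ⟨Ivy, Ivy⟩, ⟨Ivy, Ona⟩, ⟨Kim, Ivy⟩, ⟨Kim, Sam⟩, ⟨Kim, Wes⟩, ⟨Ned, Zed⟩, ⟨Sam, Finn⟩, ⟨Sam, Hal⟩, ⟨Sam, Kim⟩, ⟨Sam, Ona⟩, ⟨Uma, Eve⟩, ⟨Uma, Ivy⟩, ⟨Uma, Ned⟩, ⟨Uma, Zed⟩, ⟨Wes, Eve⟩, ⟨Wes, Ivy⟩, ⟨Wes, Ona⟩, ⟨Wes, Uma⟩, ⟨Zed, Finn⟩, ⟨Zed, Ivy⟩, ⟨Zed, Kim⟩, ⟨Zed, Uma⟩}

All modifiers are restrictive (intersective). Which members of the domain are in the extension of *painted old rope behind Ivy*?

{}

⟦behind Ivy⟧ = {x : ⟨x, Ivy⟩ ∈ ⟦behind⟧} = {Eve, Hal, Ivy, Kim, Uma, Wes, Zed}
⟦rope⟧ = {Eve, Finn, Ivy, Ned, Sam, Wes}
… ∩ ⟦behind Ivy⟧ = {Eve, Finn, Ivy, Ned, Sam, Wes} ∩ {Eve, Hal, Ivy, Kim, Uma, Wes, Zed} = {Eve, Ivy, Wes}
… ∩ ⟦painted⟧ = {Eve, Ivy, Wes} ∩ {Hal, Ned, Uma, Wes, Zed} = {Wes}
… ∩ ⟦old⟧ = {Wes} ∩ {Finn, Hal, Ivy, Kim, Ned, Sam, Uma, Zed} = ∅
So ⟦painted old rope behind Ivy⟧ = {}.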